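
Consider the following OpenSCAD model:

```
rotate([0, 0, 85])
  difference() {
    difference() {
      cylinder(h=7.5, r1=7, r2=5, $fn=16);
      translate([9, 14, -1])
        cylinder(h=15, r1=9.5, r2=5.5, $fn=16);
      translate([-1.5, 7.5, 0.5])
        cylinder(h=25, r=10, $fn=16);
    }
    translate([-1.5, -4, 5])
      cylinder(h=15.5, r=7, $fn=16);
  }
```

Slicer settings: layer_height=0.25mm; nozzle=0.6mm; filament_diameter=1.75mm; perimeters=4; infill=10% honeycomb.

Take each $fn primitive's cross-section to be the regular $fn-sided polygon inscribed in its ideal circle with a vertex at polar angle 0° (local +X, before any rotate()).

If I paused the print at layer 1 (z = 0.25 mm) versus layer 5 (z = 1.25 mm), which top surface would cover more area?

Layer 1 (z = 0.25): the cone contributes a regular 16-gon of circumradius 6.933 (interpolated between r1=7 and r2=5 at t=0.033) (area = (16/2)·6.933²·sin(360°/16) = 147.17 mm²); the cone at (9, 14) contributes a regular 16-gon of circumradius 9.167 (interpolated between r1=9.5 and r2=5.5 at t=0.083) (area = (16/2)·9.167²·sin(360°/16) = 257.25 mm²); the cylinder at (-1.5, 7.5) is not intersected at this z (z outside [0.5, 25.5]); After the difference (first − rest): starting from the cone (147.17 mm²), the cone at (9, 14) misses the remaining region (no effect) — area = 147.17 mm²; the cylinder at (-1.5, -4) is not intersected at this z (z outside [5, 20.5]); Subtracting the remaining from the first: none of the subtracted shapes is present at this height, so the result so far is unchanged — area = 147.17 mm²; (whole slice rotated 85° about Z — lengths, areas and connectivity unchanged). So its area = 147.17 mm². Layer 5 (z = 1.25): the cone (r1=7→r2=5) has section circumradius 6.667 here — a regular 16-gon (area = (16/2)·6.667²·sin(360°/16) = 136.07 mm²); the cone at (9, 14) contributes a regular 16-gon of circumradius 8.900 (interpolated between r1=9.5 and r2=5.5 at t=0.150) (area = (16/2)·8.900²·sin(360°/16) = 242.50 mm²); the r=10 cylinder at (-1.5, 7.5) gives a regular 16-gon of circumradius 10 (constant along its height) (area = (16/2)·10.000²·sin(360°/16) = 306.15 mm²); Subtracting the remaining from the first: starting from the cone (136.07 mm²), the cone at (9, 14) misses the remaining region (no effect); the r=10 cylinder at (-1.5, 7.5) partially overlaps it — only the 86.99 mm² overlap (of its 306.15 mm²) is removed, clipping the outline — area = 49.08 mm²; the cylinder at (-1.5, -4) does not reach this height (z outside [5, 20.5]); Taking the first minus the rest: none of the subtracted shapes is present at this height, so that combined region is unchanged — area = 49.08 mm²; (whole slice rotated 85° about Z — lengths, areas and connectivity unchanged). So its area = 49.08 mm². Layer 1 is larger (147.17 vs 49.08 mm²).

layer 1 (z = 0.25 mm)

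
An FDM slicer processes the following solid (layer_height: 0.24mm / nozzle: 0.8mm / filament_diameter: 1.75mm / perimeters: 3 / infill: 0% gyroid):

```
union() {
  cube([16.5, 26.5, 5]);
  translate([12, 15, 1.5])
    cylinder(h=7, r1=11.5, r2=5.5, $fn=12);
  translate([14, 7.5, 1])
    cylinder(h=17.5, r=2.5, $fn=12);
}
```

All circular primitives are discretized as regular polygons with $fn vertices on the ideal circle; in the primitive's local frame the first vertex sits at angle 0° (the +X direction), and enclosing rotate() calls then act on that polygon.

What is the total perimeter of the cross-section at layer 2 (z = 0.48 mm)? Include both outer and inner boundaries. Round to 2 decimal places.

At z = 0.48 mm: the 16.5×26.5 cube contributes its full rectangle (perimeter 86.00 mm); the cone at (12, 15) does not reach this height (z outside [1.5, 8.5]); the cylinder at (14, 7.5) is not intersected at this z (z outside [1, 18.5]); Merging all regions: only the 16.5×26.5 cube is present, so the union is just that shape — boundary = 86.00 mm. Overall, the cross-section is a single solid region. Total boundary length (outer) = 86.00 mm.

86.00 mm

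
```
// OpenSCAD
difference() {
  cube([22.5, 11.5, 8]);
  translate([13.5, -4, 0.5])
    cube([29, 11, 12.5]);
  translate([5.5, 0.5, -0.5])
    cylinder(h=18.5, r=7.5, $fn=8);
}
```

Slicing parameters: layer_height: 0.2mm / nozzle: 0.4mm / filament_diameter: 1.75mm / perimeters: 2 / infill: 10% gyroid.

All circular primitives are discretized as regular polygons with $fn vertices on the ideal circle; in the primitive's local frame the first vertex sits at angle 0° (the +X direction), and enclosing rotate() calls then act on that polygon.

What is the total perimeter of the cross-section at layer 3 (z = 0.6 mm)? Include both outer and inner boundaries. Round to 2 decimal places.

At z = 0.6 mm: the cube is present — its section is the full 22.5×11.5 rectangle (perimeter 68.00 mm); the cube at (13.5, -4) is present — its section is the full 29×11 rectangle (perimeter 80.00 mm); the r=7.5 cylinder at (5.5, 0.5) gives a regular 8-gon of circumradius 7.5 (constant along its height) (perimeter = 2·8·7.500·sin(180°/8) = 45.92 mm); Taking the first minus the rest: starting from the 22.5×11.5 cube, the 29×11 cube at (13.5, -4) partially overlaps it — only the 63.00 mm² overlap (of its 319.00 mm²) is removed, clipping the outline; the r=7.5 cylinder at (5.5, 0.5) partially overlaps it — only the 81.17 mm² overlap (of its 159.10 mm²) is removed, clipping the outline — boundary = 68.15 mm. Overall, the cross-section is a single solid region. Total boundary length (outer) = 68.15 mm.

68.15 mm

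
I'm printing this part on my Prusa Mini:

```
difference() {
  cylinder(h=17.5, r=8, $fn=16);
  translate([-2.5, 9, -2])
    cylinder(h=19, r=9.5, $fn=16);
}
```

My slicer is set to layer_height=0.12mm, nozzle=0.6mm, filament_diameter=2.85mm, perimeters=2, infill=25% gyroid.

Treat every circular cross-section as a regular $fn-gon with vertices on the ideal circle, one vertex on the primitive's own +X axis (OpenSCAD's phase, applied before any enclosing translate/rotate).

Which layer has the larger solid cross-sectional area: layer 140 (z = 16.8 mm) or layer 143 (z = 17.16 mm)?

Layer 140 (z = 16.8): the cylinder: section is a regular 16-gon, circumradius r=8 (area = (16/2)·8.000²·sin(360°/16) = 195.93 mm²); the r=9.5 cylinder at (-2.5, 9) contributes a regular 16-gon of circumradius 9.5 (area = (16/2)·9.500²·sin(360°/16) = 276.30 mm²); Taking the first minus the rest: starting from the r=8 cylinder (195.93 mm²), the r=9.5 cylinder at (-2.5, 9) partially overlaps it — only the 80.65 mm² overlap (of its 276.30 mm²) is removed, clipping the outline — area = 115.29 mm². So its area = 115.29 mm². Layer 143 (z = 17.16): the cylinder: section is a regular 16-gon, circumradius r=8 (area = (16/2)·8.000²·sin(360°/16) = 195.93 mm²); the cylinder at (-2.5, 9) is not intersected at this z (z outside [-2, 17]); Taking the first minus the rest: none of the subtracted shapes is present at this height, so the r=8 cylinder is unchanged — area = 195.93 mm². So its area = 195.93 mm². Layer 143 is larger (195.93 vs 115.29 mm²).

layer 143 (z = 17.16 mm)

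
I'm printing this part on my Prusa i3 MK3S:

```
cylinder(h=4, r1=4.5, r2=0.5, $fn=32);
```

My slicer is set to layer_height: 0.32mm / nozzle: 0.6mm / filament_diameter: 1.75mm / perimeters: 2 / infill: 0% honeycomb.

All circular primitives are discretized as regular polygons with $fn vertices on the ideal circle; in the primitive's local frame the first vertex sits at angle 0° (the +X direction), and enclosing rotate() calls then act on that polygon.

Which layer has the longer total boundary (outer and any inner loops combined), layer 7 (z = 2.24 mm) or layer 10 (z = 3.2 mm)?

layer 7 (z = 2.24 mm)

Layer 7 (z = 2.24): the cone contributes a regular 32-gon of circumradius 2.260 (interpolated between r1=4.5 and r2=0.5 at t=0.560) (perimeter = 2·32·2.260·sin(180°/32) = 14.18 mm). So its perimeter = 14.18 mm. Layer 10 (z = 3.2): the cone (r1=4.5→r2=0.5) has section circumradius 1.300 here — a regular 32-gon (perimeter = 2·32·1.300·sin(180°/32) = 8.16 mm). So its perimeter = 8.16 mm. Layer 7 is larger (14.18 vs 8.16 mm).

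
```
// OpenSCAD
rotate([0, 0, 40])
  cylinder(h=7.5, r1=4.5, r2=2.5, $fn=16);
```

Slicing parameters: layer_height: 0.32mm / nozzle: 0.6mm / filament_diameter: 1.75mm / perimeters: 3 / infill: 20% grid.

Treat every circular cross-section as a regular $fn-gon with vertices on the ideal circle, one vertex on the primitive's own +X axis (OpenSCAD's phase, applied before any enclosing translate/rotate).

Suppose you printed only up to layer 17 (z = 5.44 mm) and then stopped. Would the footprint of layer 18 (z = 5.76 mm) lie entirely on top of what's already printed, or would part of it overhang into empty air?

Compare the two slices. At z = 5.44: the cone: at t=0.725 of its height the radius interpolates to r₁+(r₂−r₁)t = 3.049, giving a regular 16-gon of that circumradius (area = (16/2)·3.049²·sin(360°/16) = 28.47 mm²); (rotated 40° about Z; rotation is an isometry so areas/perimeters/island counts are preserved). At z = 5.76: the cone contributes a regular 16-gon of circumradius 2.964 (interpolated between r1=4.5 and r2=2.5 at t=0.768) (area = (16/2)·2.964²·sin(360°/16) = 26.90 mm²); (whole slice rotated 40° about Z — lengths, areas and connectivity unchanged). Checking containment: the cross-section at z = 5.76 is a subset of the cross-section at z = 5.44.

entirely on top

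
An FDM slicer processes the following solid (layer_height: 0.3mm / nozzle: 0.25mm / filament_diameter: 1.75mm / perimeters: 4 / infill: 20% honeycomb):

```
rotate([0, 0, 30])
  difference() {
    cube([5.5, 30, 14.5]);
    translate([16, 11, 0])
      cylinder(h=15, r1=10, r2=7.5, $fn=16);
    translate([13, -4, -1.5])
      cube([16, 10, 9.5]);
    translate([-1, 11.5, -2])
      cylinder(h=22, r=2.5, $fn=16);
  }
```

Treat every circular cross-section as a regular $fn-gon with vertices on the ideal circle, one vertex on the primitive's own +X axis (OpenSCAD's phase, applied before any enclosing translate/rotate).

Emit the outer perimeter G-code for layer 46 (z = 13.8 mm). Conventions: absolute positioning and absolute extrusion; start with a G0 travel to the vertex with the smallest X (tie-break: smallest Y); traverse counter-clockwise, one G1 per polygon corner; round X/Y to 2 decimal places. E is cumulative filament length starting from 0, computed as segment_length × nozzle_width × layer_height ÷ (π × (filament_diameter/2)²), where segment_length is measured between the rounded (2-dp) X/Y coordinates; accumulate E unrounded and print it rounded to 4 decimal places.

At z = 13.8 mm: the cube is present — its section is the full 5.5×30 rectangle; the cone at (16, 11): at t=0.920 of its height the radius interpolates to r₁+(r₂−r₁)t = 7.700, giving a regular 16-gon of that circumradius; the cube at (13, -4) is absent (z outside [-1.5, 8]); the r=2.5 cylinder at (-1, 11.5) gives a regular 16-gon of circumradius 2.5 (constant along its height); Subtracting the remaining from the first: starting from the 5.5×30 cube, the cone at (16, 11) misses the remaining region (no effect); the r=2.5 cylinder at (-1, 11.5) partially overlaps it — only the 4.77 mm² overlap (of its 19.13 mm²) is removed, clipping the outline — 1 connected region; (whole slice rotated 30° about Z — lengths, areas and connectivity unchanged). The outline is a single polygon with 11 vertices. Extrusion per mm of travel: 0.25 × 0.3 / (π × 0.875²) = 0.031181. Accumulating E over each segment gives final E = 2.2508.

G0 X-15.00 Y25.98 Z13.80
G1 X-6.89 Y11.93 E0.5058
G1 X-5.97 Y11.87 E0.5346
G1 X-5.09 Y11.44 E0.5651
G1 X-4.45 Y10.71 E0.5954
G1 X-4.14 Y9.79 E0.6257
G1 X-4.20 Y8.81 E0.6563
G1 X-4.61 Y7.98 E0.6852
G1 X0.00 Y0.00 E0.9725
G1 X4.76 Y2.75 E1.1439
G1 X-10.24 Y28.73 E2.0794
G1 X-15.00 Y25.98 E2.2508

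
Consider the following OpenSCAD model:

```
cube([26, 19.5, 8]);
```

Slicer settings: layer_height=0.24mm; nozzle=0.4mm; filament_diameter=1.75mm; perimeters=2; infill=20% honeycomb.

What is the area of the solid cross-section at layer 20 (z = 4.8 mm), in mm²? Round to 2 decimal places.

At z = 4.8 mm: the cube (footprint 26×19.5) is included at this height (area 507.00 mm²). Overall, the cross-section is a single solid region. Net area = 507.00 mm².

507.00 mm²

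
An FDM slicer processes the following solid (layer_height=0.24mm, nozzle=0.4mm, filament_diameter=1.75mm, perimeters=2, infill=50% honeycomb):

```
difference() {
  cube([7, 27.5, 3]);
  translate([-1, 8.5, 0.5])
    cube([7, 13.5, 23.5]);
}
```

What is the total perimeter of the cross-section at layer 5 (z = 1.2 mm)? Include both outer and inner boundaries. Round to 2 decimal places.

At z = 1.2 mm: the cube (footprint 7×27.5) is included at this height (perimeter 69.00 mm); the cube at (-1, 8.5) (footprint 7×13.5) is included at this height (perimeter 41.00 mm); Taking the first minus the rest: starting from the 7×27.5 cube, the 7×13.5 cube at (-1, 8.5) partially overlaps it — only the 81.00 mm² overlap (of its 94.50 mm²) is removed, clipping the outline — boundary = 81.00 mm. Overall, the cross-section is a single solid region. Total boundary length (outer) = 81.00 mm.

81.00 mm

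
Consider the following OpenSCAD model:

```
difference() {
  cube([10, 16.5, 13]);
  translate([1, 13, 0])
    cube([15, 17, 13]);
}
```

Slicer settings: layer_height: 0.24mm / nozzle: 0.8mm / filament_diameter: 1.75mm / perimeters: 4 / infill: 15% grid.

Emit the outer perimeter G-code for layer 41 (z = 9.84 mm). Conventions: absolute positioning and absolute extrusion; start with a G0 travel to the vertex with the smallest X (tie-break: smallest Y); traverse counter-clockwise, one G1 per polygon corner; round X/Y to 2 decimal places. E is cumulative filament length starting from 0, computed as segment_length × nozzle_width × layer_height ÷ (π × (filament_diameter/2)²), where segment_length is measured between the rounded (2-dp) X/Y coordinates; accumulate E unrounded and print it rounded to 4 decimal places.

At z = 9.84 mm: the 10×16.5 cube contributes its full rectangle; the cube at (1, 13) (footprint 15×17) is included at this height; After the difference (first − rest): starting from the 10×16.5 cube, the 15×17 cube at (1, 13) partially overlaps it — only the 31.50 mm² overlap (of its 255.00 mm²) is removed, clipping the outline — 1 connected region. The outline is a single polygon with 6 vertices. Extrusion per mm of travel: 0.8 × 0.24 / (π × 0.875²) = 0.079824. Accumulating E over each segment gives final E = 4.2307.

G0 X0.00 Y0.00 Z9.84
G1 X10.00 Y0.00 E0.7982
G1 X10.00 Y13.00 E1.8360
G1 X1.00 Y13.00 E2.5544
G1 X1.00 Y16.50 E2.8338
G1 X0.00 Y16.50 E2.9136
G1 X0.00 Y0.00 E4.2307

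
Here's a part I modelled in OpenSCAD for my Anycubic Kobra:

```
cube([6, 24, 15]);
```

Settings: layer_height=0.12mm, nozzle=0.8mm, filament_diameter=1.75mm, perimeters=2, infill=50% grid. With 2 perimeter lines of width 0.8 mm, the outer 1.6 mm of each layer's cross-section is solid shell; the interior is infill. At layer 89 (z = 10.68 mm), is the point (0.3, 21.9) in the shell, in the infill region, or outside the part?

At z = 10.68 mm: the cube is present — its section is the full 6×24 rectangle. Overall, the cross-section is a single solid region. The nearest boundary edge runs (0.00, 24.00)→(0.00, 0.00); distance from the point to it = 0.30 mm. The point is inside the cross-section, 0.30 mm from the nearest boundary — within the 1.6 mm shell band (2 × 0.8).

shell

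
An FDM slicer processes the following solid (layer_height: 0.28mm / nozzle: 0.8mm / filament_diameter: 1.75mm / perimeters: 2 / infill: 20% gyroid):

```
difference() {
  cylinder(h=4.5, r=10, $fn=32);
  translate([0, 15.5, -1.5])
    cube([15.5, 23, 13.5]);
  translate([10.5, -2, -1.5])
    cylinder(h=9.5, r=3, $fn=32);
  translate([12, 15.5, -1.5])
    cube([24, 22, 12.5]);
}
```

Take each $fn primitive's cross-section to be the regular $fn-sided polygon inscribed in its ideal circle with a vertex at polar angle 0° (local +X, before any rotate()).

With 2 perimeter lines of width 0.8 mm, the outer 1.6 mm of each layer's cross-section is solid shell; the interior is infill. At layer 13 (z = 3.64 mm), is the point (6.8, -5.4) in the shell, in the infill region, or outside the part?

At z = 3.64 mm: the cylinder: section is a regular 32-gon, circumradius r=10; the cube at (0, 15.5) is present — its section is the full 15.5×23 rectangle; the r=3 cylinder at (10.5, -2) gives a regular 32-gon of circumradius 3 (constant along its height); the cube at (12, 15.5) is present — its section is the full 24×22 rectangle; Subtracting the remaining from the first: starting from the r=10 cylinder, the 15.5×23 cube at (0, 15.5) misses the remaining region (no effect); the r=3 cylinder at (10.5, -2) partially overlaps it — only the 9.00 mm² overlap (of its 28.09 mm²) is removed, clipping the outline; the 24×22 cube at (12, 15.5) misses the remaining region (no effect) — 1 connected region. Overall, the cross-section is a single solid region. The nearest boundary edge runs (8.31, -5.56)→(7.07, -7.07); distance from the point to it = 1.27 mm. The point is inside the cross-section, 1.27 mm from the nearest boundary — within the 1.6 mm shell band (2 × 0.8).

shell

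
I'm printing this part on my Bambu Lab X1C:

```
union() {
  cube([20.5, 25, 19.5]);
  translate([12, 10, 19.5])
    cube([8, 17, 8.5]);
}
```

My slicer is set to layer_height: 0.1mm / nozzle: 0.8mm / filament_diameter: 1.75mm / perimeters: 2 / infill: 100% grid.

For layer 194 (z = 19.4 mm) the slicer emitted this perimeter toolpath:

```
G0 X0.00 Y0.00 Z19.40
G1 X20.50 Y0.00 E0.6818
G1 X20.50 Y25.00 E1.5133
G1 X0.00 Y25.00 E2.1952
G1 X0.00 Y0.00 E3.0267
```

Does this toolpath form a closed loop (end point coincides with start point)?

Start point (G0): (0.00, 0.00). End point (last G1): the path returns to the start — closed.

yes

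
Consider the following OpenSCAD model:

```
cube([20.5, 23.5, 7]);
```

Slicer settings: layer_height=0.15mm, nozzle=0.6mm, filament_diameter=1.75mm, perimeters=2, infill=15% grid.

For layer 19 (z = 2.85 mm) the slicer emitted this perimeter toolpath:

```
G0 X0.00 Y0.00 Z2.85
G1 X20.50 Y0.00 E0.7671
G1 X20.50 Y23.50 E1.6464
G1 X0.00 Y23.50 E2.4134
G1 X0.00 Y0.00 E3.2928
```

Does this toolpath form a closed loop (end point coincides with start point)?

yes

Start point (G0): (0.00, 0.00). End point (last G1): the path returns to the start — closed.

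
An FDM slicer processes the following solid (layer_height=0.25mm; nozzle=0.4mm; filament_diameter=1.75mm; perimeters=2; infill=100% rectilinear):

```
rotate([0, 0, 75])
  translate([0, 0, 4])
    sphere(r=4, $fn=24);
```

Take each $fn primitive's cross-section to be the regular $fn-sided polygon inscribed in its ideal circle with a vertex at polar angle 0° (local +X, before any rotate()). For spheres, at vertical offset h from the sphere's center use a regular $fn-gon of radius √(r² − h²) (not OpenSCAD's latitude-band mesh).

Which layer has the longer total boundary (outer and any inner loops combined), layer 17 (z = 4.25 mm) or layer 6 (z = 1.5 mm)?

layer 17 (z = 4.25 mm)

Layer 17 (z = 4.25): the r=4 sphere contributes a regular 24-gon of circumradius √(4²−0.25²) = 3.992 (perimeter = 2·24·3.992·sin(180°/24) = 25.01 mm); (rotated 75° about Z; rotation is an isometry so areas/perimeters/island counts are preserved). So its perimeter = 25.01 mm. Layer 6 (z = 1.5): the sphere: section is a regular 24-gon, circumradius = √(r²−h²) = √(4²−2.5²) = 3.122 (perimeter = 2·24·3.122·sin(180°/24) = 19.56 mm); (whole slice rotated 75° about Z — lengths, areas and connectivity unchanged). So its perimeter = 19.56 mm. Layer 17 is larger (25.01 vs 19.56 mm).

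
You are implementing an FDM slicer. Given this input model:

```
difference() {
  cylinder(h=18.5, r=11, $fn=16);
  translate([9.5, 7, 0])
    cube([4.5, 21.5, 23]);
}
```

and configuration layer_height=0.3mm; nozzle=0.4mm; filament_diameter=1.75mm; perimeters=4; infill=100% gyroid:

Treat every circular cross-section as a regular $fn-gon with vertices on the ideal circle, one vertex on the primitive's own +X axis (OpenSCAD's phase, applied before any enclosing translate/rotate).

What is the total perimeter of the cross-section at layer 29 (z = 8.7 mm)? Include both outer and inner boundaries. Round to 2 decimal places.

68.67 mm

At z = 8.7 mm: the r=11 cylinder gives a regular 16-gon of circumradius 11 (constant along its height) (perimeter = 2·16·11.000·sin(180°/16) = 68.67 mm); the cube at (9.5, 7) is present — its section is the full 4.5×21.5 rectangle (perimeter 52.00 mm); Taking the first minus the rest: starting from the r=11 cylinder, the 4.5×21.5 cube at (9.5, 7) misses the remaining region (no effect) — boundary = 68.67 mm. Overall, the cross-section is a single solid region. Total boundary length (outer) = 68.67 mm.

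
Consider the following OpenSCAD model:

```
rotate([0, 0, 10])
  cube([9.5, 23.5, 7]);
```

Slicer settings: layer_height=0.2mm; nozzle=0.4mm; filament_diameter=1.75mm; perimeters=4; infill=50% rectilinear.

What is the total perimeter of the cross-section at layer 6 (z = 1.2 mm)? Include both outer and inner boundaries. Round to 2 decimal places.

At z = 1.2 mm: the cube is present — its section is the full 9.5×23.5 rectangle (perimeter 66.00 mm); (whole slice rotated 10° about Z — lengths, areas and connectivity unchanged). Overall, the cross-section is a single solid region. Total boundary length (outer) = 66.00 mm.

66.00 mm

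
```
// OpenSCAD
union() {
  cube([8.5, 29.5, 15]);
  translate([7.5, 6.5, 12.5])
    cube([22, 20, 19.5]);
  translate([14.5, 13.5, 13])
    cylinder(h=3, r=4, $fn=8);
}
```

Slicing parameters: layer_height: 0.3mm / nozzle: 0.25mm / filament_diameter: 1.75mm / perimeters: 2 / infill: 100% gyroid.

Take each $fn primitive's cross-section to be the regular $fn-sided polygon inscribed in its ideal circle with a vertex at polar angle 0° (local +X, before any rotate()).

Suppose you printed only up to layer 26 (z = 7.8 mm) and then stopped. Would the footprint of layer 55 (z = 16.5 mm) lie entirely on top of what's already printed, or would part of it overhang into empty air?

part overhangs

Compare the two slices. At z = 7.8: the 8.5×29.5 cube contributes its full rectangle (area 250.75 mm²); the cube at (7.5, 6.5) is absent (z outside [12.5, 32]); the cylinder at (14.5, 13.5) is not intersected at this z (z outside [13, 16]); Taking the union: only the 8.5×29.5 cube is present, so the union is just that shape — area = 250.75 mm². At z = 16.5: the cube is not intersected at this z (z outside [0, 15]); the cube at (7.5, 6.5) is present — its section is the full 22×20 rectangle (area 440.00 mm²); the cylinder at (14.5, 13.5) is absent (z outside [13, 16]); Merging all regions: only the 22×20 cube at (7.5, 6.5) is present, so the union is just that shape — area = 440.00 mm². Checking containment: at z = 16.5 the cross-section extends beyond the z = 7.8 cross-section by about 420.00 mm².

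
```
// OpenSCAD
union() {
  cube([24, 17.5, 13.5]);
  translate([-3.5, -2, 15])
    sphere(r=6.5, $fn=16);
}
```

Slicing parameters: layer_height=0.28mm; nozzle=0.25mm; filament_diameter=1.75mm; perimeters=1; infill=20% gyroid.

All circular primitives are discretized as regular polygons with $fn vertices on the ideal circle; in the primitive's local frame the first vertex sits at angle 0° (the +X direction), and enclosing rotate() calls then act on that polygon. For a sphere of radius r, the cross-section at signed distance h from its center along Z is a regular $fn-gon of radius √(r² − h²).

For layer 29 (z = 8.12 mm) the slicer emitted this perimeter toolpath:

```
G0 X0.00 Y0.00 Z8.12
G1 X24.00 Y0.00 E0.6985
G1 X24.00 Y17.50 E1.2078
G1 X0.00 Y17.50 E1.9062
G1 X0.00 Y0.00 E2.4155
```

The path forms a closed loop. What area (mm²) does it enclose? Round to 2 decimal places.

Apply the shoelace formula to the sequence of (X, Y) vertices; enclosed area = 420.00 mm².

420.00 mm²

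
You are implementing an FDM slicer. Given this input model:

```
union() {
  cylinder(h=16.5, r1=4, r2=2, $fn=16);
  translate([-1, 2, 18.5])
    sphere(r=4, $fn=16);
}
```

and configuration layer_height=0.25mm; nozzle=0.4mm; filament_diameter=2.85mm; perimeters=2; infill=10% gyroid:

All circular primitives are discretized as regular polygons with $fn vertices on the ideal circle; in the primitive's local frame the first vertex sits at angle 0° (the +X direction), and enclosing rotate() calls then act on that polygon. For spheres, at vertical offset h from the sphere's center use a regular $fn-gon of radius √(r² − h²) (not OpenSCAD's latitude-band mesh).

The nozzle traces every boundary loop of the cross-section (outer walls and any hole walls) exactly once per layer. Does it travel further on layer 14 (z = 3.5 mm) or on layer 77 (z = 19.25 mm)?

Layer 14 (z = 3.5): the cone: at t=0.212 of its height the radius interpolates to r₁+(r₂−r₁)t = 3.576, giving a regular 16-gon of that circumradius (perimeter = 2·16·3.576·sin(180°/16) = 22.32 mm); the sphere at (-1, 2) is not intersected at this z (|z−center|=15.000 > r=4); Merging all regions: only the cone is present, so the union is just that shape — boundary = 22.32 mm. So its perimeter = 22.32 mm. Layer 77 (z = 19.25): the cone is absent (z outside [0, 16.5]); the r=4 sphere at (-1, 2) contributes a regular 16-gon of circumradius √(4²−0.75²) = 3.929 (perimeter = 2·16·3.929·sin(180°/16) = 24.53 mm); Combining (union): only the r=4 sphere at (-1, 2) is present, so the union is just that shape — boundary = 24.53 mm. So its perimeter = 24.53 mm. Layer 77 is larger (24.53 vs 22.32 mm).

layer 77 (z = 19.25 mm)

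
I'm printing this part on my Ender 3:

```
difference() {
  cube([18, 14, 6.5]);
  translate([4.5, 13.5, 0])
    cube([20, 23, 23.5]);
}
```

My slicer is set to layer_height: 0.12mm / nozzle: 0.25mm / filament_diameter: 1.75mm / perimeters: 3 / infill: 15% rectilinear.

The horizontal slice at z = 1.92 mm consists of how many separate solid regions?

1

At z = 1.92 mm: the cube is present — its section is the full 18×14 rectangle; the cube at (4.5, 13.5) (footprint 20×23) is included at this height; Taking the first minus the rest: starting from the 18×14 cube, the 20×23 cube at (4.5, 13.5) partially overlaps it — only the 6.75 mm² overlap (of its 460.00 mm²) is removed, clipping the outline — 1 connected region. The result has 1 disconnected region.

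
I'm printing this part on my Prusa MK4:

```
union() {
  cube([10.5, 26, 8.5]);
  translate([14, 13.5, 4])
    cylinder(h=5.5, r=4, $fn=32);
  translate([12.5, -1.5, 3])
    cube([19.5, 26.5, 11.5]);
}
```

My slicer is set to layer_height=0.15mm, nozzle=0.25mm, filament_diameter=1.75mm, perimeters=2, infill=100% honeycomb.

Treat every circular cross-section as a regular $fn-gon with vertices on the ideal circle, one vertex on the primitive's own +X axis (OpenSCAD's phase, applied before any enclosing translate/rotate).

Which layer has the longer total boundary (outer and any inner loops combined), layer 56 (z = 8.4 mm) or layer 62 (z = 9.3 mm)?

layer 56 (z = 8.4 mm)

Layer 56 (z = 8.4): the cube is present — its section is the full 10.5×26 rectangle (perimeter 73.00 mm); the r=4 cylinder at (14, 13.5) contributes a regular 32-gon of circumradius 4 (perimeter = 2·32·4.000·sin(180°/32) = 25.09 mm); the 19.5×26.5 cube at (12.5, -1.5) contributes its full rectangle (perimeter 92.00 mm); Combining (union): the regions partially overlap (shared area 37.90 mm²), so the edge portions inside another operand are dropped and the merged outline is re-measured after clipping — boundary = 159.31 mm. So its perimeter = 159.31 mm. Layer 62 (z = 9.3): the cube does not reach this height (z outside [0, 8.5]); the r=4 cylinder at (14, 13.5) contributes a regular 32-gon of circumradius 4 (perimeter = 2·32·4.000·sin(180°/32) = 25.09 mm); the cube at (12.5, -1.5) (footprint 19.5×26.5) is included at this height (perimeter 92.00 mm); Combining (union): the regions partially overlap (shared area 36.64 mm²), so the edge portions inside another operand are dropped and the merged outline is re-measured after clipping — boundary = 94.06 mm. So its perimeter = 94.06 mm. Layer 56 is larger (159.31 vs 94.06 mm).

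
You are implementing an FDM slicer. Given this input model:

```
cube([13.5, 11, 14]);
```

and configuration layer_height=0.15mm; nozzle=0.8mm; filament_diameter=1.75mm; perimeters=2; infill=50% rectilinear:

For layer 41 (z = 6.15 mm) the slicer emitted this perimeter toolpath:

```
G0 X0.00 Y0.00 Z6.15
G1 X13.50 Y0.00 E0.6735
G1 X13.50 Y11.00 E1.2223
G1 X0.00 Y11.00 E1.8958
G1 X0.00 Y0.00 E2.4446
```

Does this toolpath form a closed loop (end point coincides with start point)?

Start point (G0): (0.00, 0.00). End point (last G1): the path returns to the start — closed.

yes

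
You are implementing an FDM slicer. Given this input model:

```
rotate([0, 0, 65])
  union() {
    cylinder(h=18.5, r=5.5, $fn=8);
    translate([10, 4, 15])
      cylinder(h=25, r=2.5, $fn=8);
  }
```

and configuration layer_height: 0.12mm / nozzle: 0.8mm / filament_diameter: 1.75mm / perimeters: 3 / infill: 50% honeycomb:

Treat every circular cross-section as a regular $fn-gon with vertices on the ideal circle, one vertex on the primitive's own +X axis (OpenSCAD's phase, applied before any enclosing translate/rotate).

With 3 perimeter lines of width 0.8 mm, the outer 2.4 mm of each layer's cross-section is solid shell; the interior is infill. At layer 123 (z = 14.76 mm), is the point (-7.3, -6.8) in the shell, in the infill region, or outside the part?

At z = 14.76 mm: the r=5.5 cylinder gives a regular 8-gon of circumradius 5.5 (constant along its height); the cylinder at (10, 4) is absent (z outside [15, 40]); Combining (union): only the r=5.5 cylinder is present, so the union is just that shape — 1 connected region; (whole slice rotated 65° about Z — lengths, areas and connectivity unchanged). Overall, the cross-section is a single solid region. Undo the 65° rotation: the query point maps to (-9.248, 3.742) in the un-rotated model frame. The nearest boundary edge runs (-3.89, 3.89)→(-5.50, 0.00); distance from the point to it = 4.89 mm. The point is not inside any of the regions above, so it lies outside the cross-section (4.89 mm from the nearest boundary).

outside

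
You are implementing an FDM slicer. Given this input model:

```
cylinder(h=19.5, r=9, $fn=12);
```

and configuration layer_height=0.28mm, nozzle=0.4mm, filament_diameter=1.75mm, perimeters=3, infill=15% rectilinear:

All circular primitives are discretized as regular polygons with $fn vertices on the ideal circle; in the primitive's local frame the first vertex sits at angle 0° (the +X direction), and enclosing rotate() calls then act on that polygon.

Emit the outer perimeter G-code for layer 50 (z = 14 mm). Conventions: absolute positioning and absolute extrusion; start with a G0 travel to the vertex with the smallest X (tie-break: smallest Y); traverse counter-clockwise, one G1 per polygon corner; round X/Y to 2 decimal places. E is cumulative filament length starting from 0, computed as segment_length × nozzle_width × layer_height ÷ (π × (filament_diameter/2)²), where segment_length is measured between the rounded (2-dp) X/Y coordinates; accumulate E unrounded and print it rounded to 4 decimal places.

G0 X-9.00 Y0.00 Z14.00
G1 X-7.79 Y-4.50 E0.2170
G1 X-4.50 Y-7.79 E0.4336
G1 X0.00 Y-9.00 E0.6506
G1 X4.50 Y-7.79 E0.8676
G1 X7.79 Y-4.50 E1.0842
G1 X9.00 Y0.00 E1.3012
G1 X7.79 Y4.50 E1.5182
G1 X4.50 Y7.79 E1.7349
G1 X0.00 Y9.00 E1.9518
G1 X-4.50 Y7.79 E2.1688
G1 X-7.79 Y4.50 E2.3855
G1 X-9.00 Y0.00 E2.6025

At z = 14 mm: the r=9 cylinder contributes a regular 12-gon of circumradius 9. The outline is a single polygon with 12 vertices. Extrusion per mm of travel: 0.4 × 0.28 / (π × 0.875²) = 0.046564. Accumulating E over each segment gives final E = 2.6025.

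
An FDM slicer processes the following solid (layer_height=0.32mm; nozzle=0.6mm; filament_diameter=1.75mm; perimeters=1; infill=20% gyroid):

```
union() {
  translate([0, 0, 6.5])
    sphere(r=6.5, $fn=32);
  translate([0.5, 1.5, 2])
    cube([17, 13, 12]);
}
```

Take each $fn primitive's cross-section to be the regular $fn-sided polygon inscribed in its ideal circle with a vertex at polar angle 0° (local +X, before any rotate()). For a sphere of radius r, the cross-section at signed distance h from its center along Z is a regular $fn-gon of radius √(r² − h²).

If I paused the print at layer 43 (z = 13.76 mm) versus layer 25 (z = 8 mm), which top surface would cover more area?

Layer 43 (z = 13.76): the sphere does not reach this height (|z−center|=7.260 > r=6.5); the cube at (0.5, 1.5) (footprint 17×13) is included at this height (area 221.00 mm²); Combining (union): only the 17×13 cube at (0.5, 1.5) is present, so the union is just that shape — area = 221.00 mm². So its area = 221.00 mm². Layer 25 (z = 8): the r=6.5 sphere slices to a regular 32-gon of circumradius 6.325 (√(r²−h²) with h=1.5 from center) (area = (32/2)·6.325²·sin(360°/32) = 124.86 mm²); the cube at (0.5, 1.5) is present — its section is the full 17×13 rectangle (area 221.00 mm²); Combining (union): the regions partially overlap — summed areas 345.86 mm² minus the doubly-counted overlap 19.45 mm² gives 326.41 mm² — area = 326.41 mm². So its area = 326.41 mm². Layer 25 is larger (326.41 vs 221.00 mm²).

layer 25 (z = 8 mm)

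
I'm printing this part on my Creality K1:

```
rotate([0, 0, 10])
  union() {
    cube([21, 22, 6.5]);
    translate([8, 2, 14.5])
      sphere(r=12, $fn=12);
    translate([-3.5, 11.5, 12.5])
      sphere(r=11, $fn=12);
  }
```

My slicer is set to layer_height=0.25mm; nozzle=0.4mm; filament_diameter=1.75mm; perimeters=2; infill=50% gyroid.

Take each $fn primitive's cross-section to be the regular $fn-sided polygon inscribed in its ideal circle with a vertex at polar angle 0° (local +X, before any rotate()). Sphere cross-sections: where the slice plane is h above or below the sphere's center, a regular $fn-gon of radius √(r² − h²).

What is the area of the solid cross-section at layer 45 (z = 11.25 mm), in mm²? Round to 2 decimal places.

679.98 mm²

At z = 11.25 mm: the cube does not reach this height (z outside [0, 6.5]); the r=12 sphere at (8, 2) slices to a regular 12-gon of circumradius 11.552 (√(r²−h²) with h=3.25 from center) (area = (12/2)·11.552²·sin(360°/12) = 400.31 mm²); the r=11 sphere at (-3.5, 11.5) contributes a regular 12-gon of circumradius √(11²−1.25²) = 10.929 (area = (12/2)·10.929²·sin(360°/12) = 358.31 mm²); Taking the union: the regions partially overlap — summed areas 758.62 mm² minus the doubly-counted overlap 78.64 mm² gives 679.98 mm² — area = 679.98 mm²; (rotated 10° about Z; rotation is an isometry so areas/perimeters/island counts are preserved). Overall, the cross-section is a single solid region. Net area = 679.98 mm².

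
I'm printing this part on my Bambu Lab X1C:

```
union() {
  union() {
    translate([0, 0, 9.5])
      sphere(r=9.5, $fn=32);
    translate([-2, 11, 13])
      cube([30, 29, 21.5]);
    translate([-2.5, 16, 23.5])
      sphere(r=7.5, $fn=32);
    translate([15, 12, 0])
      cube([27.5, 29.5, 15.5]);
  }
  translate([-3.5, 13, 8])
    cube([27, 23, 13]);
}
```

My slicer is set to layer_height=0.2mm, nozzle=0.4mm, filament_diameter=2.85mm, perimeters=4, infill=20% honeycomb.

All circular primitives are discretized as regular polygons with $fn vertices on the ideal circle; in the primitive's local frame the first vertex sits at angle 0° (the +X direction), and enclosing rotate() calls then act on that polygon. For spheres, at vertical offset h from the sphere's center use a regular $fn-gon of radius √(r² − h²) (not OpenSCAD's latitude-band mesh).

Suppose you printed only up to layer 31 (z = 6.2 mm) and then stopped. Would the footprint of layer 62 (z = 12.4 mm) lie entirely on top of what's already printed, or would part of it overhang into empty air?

Compare the two slices. At z = 6.2: the sphere: section is a regular 32-gon, circumradius = √(r²−h²) = √(9.5²−3.3²) = 8.908 (area = (32/2)·8.908²·sin(360°/32) = 247.72 mm²); the cube at (-2, 11) is absent (z outside [13, 34.5]); the sphere at (-2.5, 16) is absent (|z−center|=17.300 > r=7.5); the cube at (15, 12) is present — its section is the full 27.5×29.5 rectangle (area 811.25 mm²); Taking the union: the 2 present regions are separate (no shared area or edge), so areas and boundary lengths simply add and each stays a separate island — area = 1058.97 mm²; the cube at (-3.5, 13) does not reach this height (z outside [8, 21]); Taking the union: only that combined region is present, so the union is just that shape — area = 1058.97 mm². At z = 12.4: the r=9.5 sphere slices to a regular 32-gon of circumradius 9.047 (√(r²−h²) with h=2.9 from center) (area = (32/2)·9.047²·sin(360°/32) = 255.46 mm²); the cube at (-2, 11) does not reach this height (z outside [13, 34.5]); the sphere at (-2.5, 16) does not reach this height (|z−center|=11.100 > r=7.5); the cube at (15, 12) is present — its section is the full 27.5×29.5 rectangle (area 811.25 mm²); Merging all regions: the 2 present regions are separate (no shared area or edge), so areas and boundary lengths simply add and each stays a separate island — area = 1066.71 mm²; the cube at (-3.5, 13) is present — its section is the full 27×23 rectangle (area 621.00 mm²); Combining (union): the regions partially overlap — summed areas 1687.71 mm² minus the doubly-counted overlap 195.50 mm² gives 1492.21 mm² — area = 1492.21 mm². Checking containment: at z = 12.4 the cross-section extends beyond the z = 6.2 cross-section by about 433.24 mm².

part overhangs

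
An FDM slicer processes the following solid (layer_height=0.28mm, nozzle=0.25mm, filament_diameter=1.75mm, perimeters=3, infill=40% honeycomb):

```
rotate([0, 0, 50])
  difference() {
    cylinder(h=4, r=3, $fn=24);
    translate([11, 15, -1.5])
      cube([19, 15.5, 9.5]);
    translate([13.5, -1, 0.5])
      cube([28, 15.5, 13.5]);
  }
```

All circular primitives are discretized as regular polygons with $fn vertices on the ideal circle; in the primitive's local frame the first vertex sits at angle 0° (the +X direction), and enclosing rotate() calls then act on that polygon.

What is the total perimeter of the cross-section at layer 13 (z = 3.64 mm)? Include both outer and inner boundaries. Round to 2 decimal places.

At z = 3.64 mm: the cylinder: section is a regular 24-gon, circumradius r=3 (perimeter = 2·24·3.000·sin(180°/24) = 18.80 mm); the cube at (11, 15) is present — its section is the full 19×15.5 rectangle (perimeter 69.00 mm); the 28×15.5 cube at (13.5, -1) contributes its full rectangle (perimeter 87.00 mm); Taking the first minus the rest: starting from the r=3 cylinder, the 19×15.5 cube at (11, 15) misses the remaining region (no effect); the 28×15.5 cube at (13.5, -1) misses the remaining region (no effect) — boundary = 18.80 mm; (rotated 50° about Z; rotation is an isometry so areas/perimeters/island counts are preserved). Overall, the cross-section is a single solid region. Total boundary length (outer) = 18.80 mm.

18.80 mm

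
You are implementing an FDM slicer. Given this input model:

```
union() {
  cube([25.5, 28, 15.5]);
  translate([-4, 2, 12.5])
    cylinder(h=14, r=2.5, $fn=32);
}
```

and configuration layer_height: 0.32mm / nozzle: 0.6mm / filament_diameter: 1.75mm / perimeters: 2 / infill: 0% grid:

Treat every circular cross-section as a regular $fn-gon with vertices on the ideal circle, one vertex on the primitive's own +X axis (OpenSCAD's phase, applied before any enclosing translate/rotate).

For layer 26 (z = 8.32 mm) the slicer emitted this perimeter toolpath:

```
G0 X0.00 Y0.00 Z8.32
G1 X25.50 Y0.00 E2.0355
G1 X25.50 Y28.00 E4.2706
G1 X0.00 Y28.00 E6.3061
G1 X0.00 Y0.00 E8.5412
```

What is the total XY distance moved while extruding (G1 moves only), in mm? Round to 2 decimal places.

Sum the Euclidean lengths of each G1 segment: total = 107.00 mm.

107.00 mm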